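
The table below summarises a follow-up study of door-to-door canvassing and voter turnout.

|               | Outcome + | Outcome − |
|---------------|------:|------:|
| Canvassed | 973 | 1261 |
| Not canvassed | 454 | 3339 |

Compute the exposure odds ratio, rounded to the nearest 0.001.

5.675

Cells: a = 973, b = 1261, c = 454, d = 3339.
OR = (a·d)/(b·c) = (973 × 3339) / (1261 × 454) = 3248847 / 572494 = 5.67490
The odds of voter turnout are about 5.67 times as high in the canvassed group.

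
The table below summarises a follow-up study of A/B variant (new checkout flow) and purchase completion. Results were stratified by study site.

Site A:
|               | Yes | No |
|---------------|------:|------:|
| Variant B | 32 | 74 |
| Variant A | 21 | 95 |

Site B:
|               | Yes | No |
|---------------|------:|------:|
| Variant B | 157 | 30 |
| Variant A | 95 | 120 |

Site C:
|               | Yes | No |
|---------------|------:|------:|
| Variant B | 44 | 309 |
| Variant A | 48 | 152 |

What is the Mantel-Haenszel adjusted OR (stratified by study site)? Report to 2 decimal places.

OR_MH = Σ(aᵢdᵢ/nᵢ) / Σ(bᵢcᵢ/nᵢ), where nᵢ is the stratum total.
Stratum 1 (Site A): n = 222; a·d/n = 32·95/222 = 13.6937; b·c/n = 74·21/222 = 7.0000
Stratum 2 (Site B): n = 402; a·d/n = 157·120/402 = 46.8657; b·c/n = 30·95/402 = 7.0896
Stratum 3 (Site C): n = 553; a·d/n = 44·152/553 = 12.0940; b·c/n = 309·48/553 = 26.8210
OR_MH = (13.6937 + 46.8657 + 12.0940) / (7.0000 + 7.0896 + 26.8210) = 72.6534 / 40.9105 = 1.77591

1.78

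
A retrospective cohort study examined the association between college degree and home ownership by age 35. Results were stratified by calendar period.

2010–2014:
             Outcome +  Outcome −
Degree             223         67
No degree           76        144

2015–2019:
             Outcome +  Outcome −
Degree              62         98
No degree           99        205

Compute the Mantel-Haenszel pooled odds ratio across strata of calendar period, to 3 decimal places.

2.925

OR_MH = Σ(aᵢdᵢ/nᵢ) / Σ(bᵢcᵢ/nᵢ), where nᵢ is the stratum total.
Stratum 1 (2010–2014): n = 510; a·d/n = 223·144/510 = 62.9647; b·c/n = 67·76/510 = 9.9843
Stratum 2 (2015–2019): n = 464; a·d/n = 62·205/464 = 27.3922; b·c/n = 98·99/464 = 20.9095
OR_MH = (62.9647 + 27.3922) / (9.9843 + 20.9095) = 90.3569 / 30.8938 = 2.92476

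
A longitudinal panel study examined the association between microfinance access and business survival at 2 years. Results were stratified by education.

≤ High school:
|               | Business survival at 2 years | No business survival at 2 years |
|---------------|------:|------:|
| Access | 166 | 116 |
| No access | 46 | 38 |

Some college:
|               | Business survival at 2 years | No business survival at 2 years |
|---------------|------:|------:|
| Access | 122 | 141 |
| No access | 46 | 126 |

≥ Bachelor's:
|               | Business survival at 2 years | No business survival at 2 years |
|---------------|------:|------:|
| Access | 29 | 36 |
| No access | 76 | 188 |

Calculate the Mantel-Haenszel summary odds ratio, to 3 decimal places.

1.829

OR_MH = Σ(aᵢdᵢ/nᵢ) / Σ(bᵢcᵢ/nᵢ), where nᵢ is the stratum total.
Stratum 1 (≤ High school): n = 366; a·d/n = 166·38/366 = 17.2350; b·c/n = 116·46/366 = 14.5792
Stratum 2 (Some college): n = 435; a·d/n = 122·126/435 = 35.3379; b·c/n = 141·46/435 = 14.9103
Stratum 3 (≥ Bachelor's): n = 329; a·d/n = 29·188/329 = 16.5714; b·c/n = 36·76/329 = 8.3161
OR_MH = (17.2350 + 35.3379 + 16.5714) / (14.5792 + 14.9103 + 8.3161) = 69.1443 / 37.8057 = 1.82894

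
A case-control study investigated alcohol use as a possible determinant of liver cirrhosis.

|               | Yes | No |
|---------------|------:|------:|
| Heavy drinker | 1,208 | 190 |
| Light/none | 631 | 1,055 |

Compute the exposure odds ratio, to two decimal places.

10.63

Cells: a = 1208, b = 190, c = 631, d = 1055.
OR = (a·d)/(b·c) = (1208 × 1055) / (190 × 631) = 1274440 / 119890 = 10.63008
The odds of liver cirrhosis are about 10.63 times as high in the heavy drinker group.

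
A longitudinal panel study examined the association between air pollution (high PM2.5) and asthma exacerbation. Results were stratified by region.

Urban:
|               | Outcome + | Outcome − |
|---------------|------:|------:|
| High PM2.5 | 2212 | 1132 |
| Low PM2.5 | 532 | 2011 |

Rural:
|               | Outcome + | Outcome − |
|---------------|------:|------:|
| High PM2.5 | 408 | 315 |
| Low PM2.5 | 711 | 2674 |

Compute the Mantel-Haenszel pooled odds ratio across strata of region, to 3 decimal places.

OR_MH = Σ(aᵢdᵢ/nᵢ) / Σ(bᵢcᵢ/nᵢ), where nᵢ is the stratum total.
Stratum 1 (Urban): n = 5887; a·d/n = 2212·2011/5887 = 755.6195; b·c/n = 1132·532/5887 = 102.2973
Stratum 2 (Rural): n = 4108; a·d/n = 408·2674/4108 = 265.5774; b·c/n = 315·711/4108 = 54.5192
OR_MH = (755.6195 + 265.5774) / (102.2973 + 54.5192) = 1021.1969 / 156.8165 = 6.51205

6.512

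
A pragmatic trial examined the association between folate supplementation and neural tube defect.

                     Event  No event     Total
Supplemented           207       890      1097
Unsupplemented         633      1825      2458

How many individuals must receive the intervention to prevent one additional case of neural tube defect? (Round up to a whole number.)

15

Risk in treated group = 207/1097 = 0.18870; risk in control = 633/2458 = 0.25753.
Absolute risk reduction = 0.25753 − 0.18870 = 0.06883
NNT = 1 / ARR = 1 / 0.06883 = 14.529 → round up → 15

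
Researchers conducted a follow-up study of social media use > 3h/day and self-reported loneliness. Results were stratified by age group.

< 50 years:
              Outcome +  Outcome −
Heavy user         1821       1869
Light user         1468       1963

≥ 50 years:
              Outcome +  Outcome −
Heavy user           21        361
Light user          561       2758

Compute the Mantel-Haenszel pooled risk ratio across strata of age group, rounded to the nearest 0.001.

1.095

RR_MH = Σ(aᵢ·n₀ᵢ/nᵢ) / Σ(cᵢ·n₁ᵢ/nᵢ), with n₁ᵢ = aᵢ+bᵢ (exposed), n₀ᵢ = cᵢ+dᵢ (unexposed), nᵢ = n₁ᵢ+n₀ᵢ.
Stratum 1 (< 50 years): n₁ = 3690, n₀ = 3431, n = 7121; a·n₀/n = 1821·3431/7121 = 877.3839; c·n₁/n = 1468·3690/7121 = 760.6965
Stratum 2 (≥ 50 years): n₁ = 382, n₀ = 3319, n = 3701; a·n₀/n = 21·3319/3701 = 18.8325; c·n₁/n = 561·382/3701 = 57.9038
RR_MH = (877.3839 + 18.8325) / (760.6965 + 57.9038) = 896.2164 / 818.6003 = 1.09482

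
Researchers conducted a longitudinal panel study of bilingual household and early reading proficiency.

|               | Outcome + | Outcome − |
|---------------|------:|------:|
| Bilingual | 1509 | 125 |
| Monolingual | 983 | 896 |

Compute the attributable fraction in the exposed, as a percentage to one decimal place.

Cells: a = 1509, b = 125, c = 983, d = 896.
Risk in exposed = 1509/1634 = 0.92350; risk in unexposed = 983/1879 = 0.52315.
RR = 0.92350/0.52315 = 1.76527
AR% = (RR − 1)/RR × 100 = (1.76527 − 1)/1.76527 × 100 = 43.3514%

43.4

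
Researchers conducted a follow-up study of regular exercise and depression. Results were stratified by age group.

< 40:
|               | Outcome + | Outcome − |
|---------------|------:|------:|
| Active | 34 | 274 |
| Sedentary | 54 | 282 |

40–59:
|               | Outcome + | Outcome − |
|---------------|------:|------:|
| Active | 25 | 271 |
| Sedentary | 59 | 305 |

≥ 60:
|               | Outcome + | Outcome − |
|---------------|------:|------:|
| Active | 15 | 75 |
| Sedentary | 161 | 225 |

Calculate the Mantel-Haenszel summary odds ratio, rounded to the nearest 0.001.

OR_MH = Σ(aᵢdᵢ/nᵢ) / Σ(bᵢcᵢ/nᵢ), where nᵢ is the stratum total.
Stratum 1 (< 40): n = 644; a·d/n = 34·282/644 = 14.8882; b·c/n = 274·54/644 = 22.9752
Stratum 2 (40–59): n = 660; a·d/n = 25·305/660 = 11.5530; b·c/n = 271·59/660 = 24.2258
Stratum 3 (≥ 60): n = 476; a·d/n = 15·225/476 = 7.0903; b·c/n = 75·161/476 = 25.3676
OR_MH = (14.8882 + 11.5530 + 7.0903) / (22.9752 + 24.2258 + 25.3676) = 33.5316 / 72.5686 = 0.46207

0.462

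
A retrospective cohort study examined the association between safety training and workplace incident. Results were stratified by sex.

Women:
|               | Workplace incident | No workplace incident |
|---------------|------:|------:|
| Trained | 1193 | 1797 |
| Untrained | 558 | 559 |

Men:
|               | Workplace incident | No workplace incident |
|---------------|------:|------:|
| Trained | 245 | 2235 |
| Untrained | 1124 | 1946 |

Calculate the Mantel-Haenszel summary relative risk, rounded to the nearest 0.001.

RR_MH = Σ(aᵢ·n₀ᵢ/nᵢ) / Σ(cᵢ·n₁ᵢ/nᵢ), with n₁ᵢ = aᵢ+bᵢ (exposed), n₀ᵢ = cᵢ+dᵢ (unexposed), nᵢ = n₁ᵢ+n₀ᵢ.
Stratum 1 (Women): n₁ = 2990, n₀ = 1117, n = 4107; a·n₀/n = 1193·1117/4107 = 324.4658; c·n₁/n = 558·2990/4107 = 406.2381
Stratum 2 (Men): n₁ = 2480, n₀ = 3070, n = 5550; a·n₀/n = 245·3070/5550 = 135.5225; c·n₁/n = 1124·2480/5550 = 502.2559
RR_MH = (324.4658 + 135.5225) / (406.2381 + 502.2559) = 459.9883 / 908.4940 = 0.50632

0.506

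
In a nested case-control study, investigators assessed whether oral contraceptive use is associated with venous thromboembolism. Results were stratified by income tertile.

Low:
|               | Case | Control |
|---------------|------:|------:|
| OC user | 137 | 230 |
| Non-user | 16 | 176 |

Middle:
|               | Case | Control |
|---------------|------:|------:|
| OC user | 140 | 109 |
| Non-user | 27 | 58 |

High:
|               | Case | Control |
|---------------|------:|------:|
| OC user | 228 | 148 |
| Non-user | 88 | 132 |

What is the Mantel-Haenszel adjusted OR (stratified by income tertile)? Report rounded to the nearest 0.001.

3.166

OR_MH = Σ(aᵢdᵢ/nᵢ) / Σ(bᵢcᵢ/nᵢ), where nᵢ is the stratum total.
Stratum 1 (Low): n = 559; a·d/n = 137·176/559 = 43.1342; b·c/n = 230·16/559 = 6.5832
Stratum 2 (Middle): n = 334; a·d/n = 140·58/334 = 24.3114; b·c/n = 109·27/334 = 8.8114
Stratum 3 (High): n = 596; a·d/n = 228·132/596 = 50.4966; b·c/n = 148·88/596 = 21.8523
OR_MH = (43.1342 + 24.3114 + 50.4966) / (6.5832 + 8.8114 + 21.8523) = 117.9422 / 37.2469 = 3.16650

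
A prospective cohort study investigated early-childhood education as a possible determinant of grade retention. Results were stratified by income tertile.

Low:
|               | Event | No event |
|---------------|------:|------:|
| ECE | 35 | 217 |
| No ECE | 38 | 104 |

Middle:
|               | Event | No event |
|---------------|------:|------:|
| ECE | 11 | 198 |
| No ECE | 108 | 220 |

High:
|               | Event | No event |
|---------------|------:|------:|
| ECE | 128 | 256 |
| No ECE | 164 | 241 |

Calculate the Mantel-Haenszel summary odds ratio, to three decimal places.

0.464

OR_MH = Σ(aᵢdᵢ/nᵢ) / Σ(bᵢcᵢ/nᵢ), where nᵢ is the stratum total.
Stratum 1 (Low): n = 394; a·d/n = 35·104/394 = 9.2386; b·c/n = 217·38/394 = 20.9289
Stratum 2 (Middle): n = 537; a·d/n = 11·220/537 = 4.5065; b·c/n = 198·108/537 = 39.8212
Stratum 3 (High): n = 789; a·d/n = 128·241/789 = 39.0976; b·c/n = 256·164/789 = 53.2117
OR_MH = (9.2386 + 4.5065 + 39.0976) / (20.9289 + 39.8212 + 53.2117) = 52.8427 / 113.9618 = 0.46369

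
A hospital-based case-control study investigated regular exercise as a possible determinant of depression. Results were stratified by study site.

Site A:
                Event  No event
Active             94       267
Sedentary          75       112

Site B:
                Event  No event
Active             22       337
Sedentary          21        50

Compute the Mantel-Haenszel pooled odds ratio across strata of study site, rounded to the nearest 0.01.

0.41

OR_MH = Σ(aᵢdᵢ/nᵢ) / Σ(bᵢcᵢ/nᵢ), where nᵢ is the stratum total.
Stratum 1 (Site A): n = 548; a·d/n = 94·112/548 = 19.2117; b·c/n = 267·75/548 = 36.5420
Stratum 2 (Site B): n = 430; a·d/n = 22·50/430 = 2.5581; b·c/n = 337·21/430 = 16.4581
OR_MH = (19.2117 + 2.5581) / (36.5420 + 16.4581) = 21.7698 / 53.0001 = 0.41075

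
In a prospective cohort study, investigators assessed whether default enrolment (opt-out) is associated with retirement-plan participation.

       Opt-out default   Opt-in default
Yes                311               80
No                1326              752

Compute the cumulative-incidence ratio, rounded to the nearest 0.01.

Reading the table with exposure as columns: a = 311 (Opt-out default, case), b = 1326 (Opt-out default, non-case), c = 80 (Opt-in default, case), d = 752.
Risk in exposed = 311/1637 = 0.18998; risk in unexposed = 80/832 = 0.09615.
RR = 0.18998 / 0.09615 = 1.97581
The risk among the exposed is 1.98 times that among the unexposed.

1.98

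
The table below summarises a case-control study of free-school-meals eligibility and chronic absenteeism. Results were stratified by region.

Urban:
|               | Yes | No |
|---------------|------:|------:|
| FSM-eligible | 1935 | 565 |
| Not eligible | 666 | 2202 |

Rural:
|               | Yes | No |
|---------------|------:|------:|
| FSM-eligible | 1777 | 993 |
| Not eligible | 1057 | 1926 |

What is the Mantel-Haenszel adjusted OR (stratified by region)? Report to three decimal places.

5.499

OR_MH = Σ(aᵢdᵢ/nᵢ) / Σ(bᵢcᵢ/nᵢ), where nᵢ is the stratum total.
Stratum 1 (Urban): n = 5368; a·d/n = 1935·2202/5368 = 793.7537; b·c/n = 565·666/5368 = 70.0987
Stratum 2 (Rural): n = 5753; a·d/n = 1777·1926/5753 = 594.9074; b·c/n = 993·1057/5753 = 182.4441
OR_MH = (793.7537 + 594.9074) / (70.0987 + 182.4441) = 1388.6611 / 252.5428 = 5.49871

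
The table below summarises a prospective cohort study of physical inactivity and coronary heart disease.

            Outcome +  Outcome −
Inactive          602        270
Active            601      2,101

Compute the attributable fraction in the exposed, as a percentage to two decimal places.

Cells: a = 602, b = 270, c = 601, d = 2101.
Risk in exposed = 602/872 = 0.69037; risk in unexposed = 601/2702 = 0.22243.
RR = 0.69037/0.22243 = 3.10378
AR% = (RR − 1)/RR × 100 = (3.10378 − 1)/3.10378 × 100 = 67.7812%

67.78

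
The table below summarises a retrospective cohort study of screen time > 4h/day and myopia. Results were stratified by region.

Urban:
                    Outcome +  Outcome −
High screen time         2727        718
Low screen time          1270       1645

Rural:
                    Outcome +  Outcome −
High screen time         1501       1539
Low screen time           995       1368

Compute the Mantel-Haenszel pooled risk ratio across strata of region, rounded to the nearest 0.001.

1.528

RR_MH = Σ(aᵢ·n₀ᵢ/nᵢ) / Σ(cᵢ·n₁ᵢ/nᵢ), with n₁ᵢ = aᵢ+bᵢ (exposed), n₀ᵢ = cᵢ+dᵢ (unexposed), nᵢ = n₁ᵢ+n₀ᵢ.
Stratum 1 (Urban): n₁ = 3445, n₀ = 2915, n = 6360; a·n₀/n = 2727·2915/6360 = 1249.8750; c·n₁/n = 1270·3445/6360 = 687.9167
Stratum 2 (Rural): n₁ = 3040, n₀ = 2363, n = 5403; a·n₀/n = 1501·2363/5403 = 656.4618; c·n₁/n = 995·3040/5403 = 559.8371
RR_MH = (1249.8750 + 656.4618) / (687.9167 + 559.8371) = 1906.3368 / 1247.7538 = 1.52781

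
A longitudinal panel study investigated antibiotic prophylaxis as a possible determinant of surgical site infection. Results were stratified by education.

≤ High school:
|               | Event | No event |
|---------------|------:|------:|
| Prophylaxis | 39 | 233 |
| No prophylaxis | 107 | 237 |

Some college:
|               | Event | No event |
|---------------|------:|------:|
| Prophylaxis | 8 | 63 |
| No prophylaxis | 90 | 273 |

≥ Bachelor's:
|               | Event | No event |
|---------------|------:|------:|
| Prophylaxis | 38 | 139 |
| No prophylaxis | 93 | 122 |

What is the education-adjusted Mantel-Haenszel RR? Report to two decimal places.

RR_MH = Σ(aᵢ·n₀ᵢ/nᵢ) / Σ(cᵢ·n₁ᵢ/nᵢ), with n₁ᵢ = aᵢ+bᵢ (exposed), n₀ᵢ = cᵢ+dᵢ (unexposed), nᵢ = n₁ᵢ+n₀ᵢ.
Stratum 1 (≤ High school): n₁ = 272, n₀ = 344, n = 616; a·n₀/n = 39·344/616 = 21.7792; c·n₁/n = 107·272/616 = 47.2468
Stratum 2 (Some college): n₁ = 71, n₀ = 363, n = 434; a·n₀/n = 8·363/434 = 6.6912; c·n₁/n = 90·71/434 = 14.7235
Stratum 3 (≥ Bachelor's): n₁ = 177, n₀ = 215, n = 392; a·n₀/n = 38·215/392 = 20.8418; c·n₁/n = 93·177/392 = 41.9923
RR_MH = (21.7792 + 6.6912 + 20.8418) / (47.2468 + 14.7235 + 41.9923) = 49.3123 / 103.9626 = 0.47433

0.47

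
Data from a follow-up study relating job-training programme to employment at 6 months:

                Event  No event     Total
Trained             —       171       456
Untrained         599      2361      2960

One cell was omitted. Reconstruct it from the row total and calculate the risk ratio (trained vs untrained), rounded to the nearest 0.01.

3.09

The missing cell is in the exposed row: 456 − 171 = 285.
So a = 285, b = 171, c = 599, d = 2361.
RR = [a/(a+b)] / [c/(c+d)] = (285/456) / (599/2960) = 0.62500/0.20236 = 3.08848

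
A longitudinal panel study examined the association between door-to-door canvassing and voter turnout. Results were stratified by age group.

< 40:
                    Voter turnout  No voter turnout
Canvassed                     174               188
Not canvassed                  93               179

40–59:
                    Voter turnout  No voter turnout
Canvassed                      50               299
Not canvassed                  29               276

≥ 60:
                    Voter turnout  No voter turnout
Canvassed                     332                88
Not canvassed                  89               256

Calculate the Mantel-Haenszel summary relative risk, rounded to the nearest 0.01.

2.11

RR_MH = Σ(aᵢ·n₀ᵢ/nᵢ) / Σ(cᵢ·n₁ᵢ/nᵢ), with n₁ᵢ = aᵢ+bᵢ (exposed), n₀ᵢ = cᵢ+dᵢ (unexposed), nᵢ = n₁ᵢ+n₀ᵢ.
Stratum 1 (< 40): n₁ = 362, n₀ = 272, n = 634; a·n₀/n = 174·272/634 = 74.6498; c·n₁/n = 93·362/634 = 53.1009
Stratum 2 (40–59): n₁ = 349, n₀ = 305, n = 654; a·n₀/n = 50·305/654 = 23.3180; c·n₁/n = 29·349/654 = 15.4755
Stratum 3 (≥ 60): n₁ = 420, n₀ = 345, n = 765; a·n₀/n = 332·345/765 = 149.7255; c·n₁/n = 89·420/765 = 48.8627
RR_MH = (74.6498 + 23.3180 + 149.7255) / (53.1009 + 15.4755 + 48.8627) = 247.6934 / 117.4392 = 2.10912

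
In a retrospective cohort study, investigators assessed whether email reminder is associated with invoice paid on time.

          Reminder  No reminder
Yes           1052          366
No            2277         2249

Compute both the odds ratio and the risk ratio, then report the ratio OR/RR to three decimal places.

Reading the table with exposure as columns: a = 1052 (Reminder, case), b = 2277 (Reminder, non-case), c = 366 (No reminder, case), d = 2249.
OR = (1052·2249)/(2277·366) = 2365948/833382 = 2.83897
Risk in exposed = 1052/3329 = 0.31601; risk in unexposed = 366/2615 = 0.13996; RR = 2.25784
OR/RR = 2.83897 / 2.25784 = 1.25739
The outcome is not rare, so the OR lies further from 1 than the RR.

1.257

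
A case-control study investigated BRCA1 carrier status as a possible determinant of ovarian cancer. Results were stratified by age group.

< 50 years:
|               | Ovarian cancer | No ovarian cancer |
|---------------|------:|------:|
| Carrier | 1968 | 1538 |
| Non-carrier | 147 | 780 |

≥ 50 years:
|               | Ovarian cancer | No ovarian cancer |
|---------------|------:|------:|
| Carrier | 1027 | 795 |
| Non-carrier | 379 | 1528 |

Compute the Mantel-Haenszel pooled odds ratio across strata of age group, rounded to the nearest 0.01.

OR_MH = Σ(aᵢdᵢ/nᵢ) / Σ(bᵢcᵢ/nᵢ), where nᵢ is the stratum total.
Stratum 1 (< 50 years): n = 4433; a·d/n = 1968·780/4433 = 346.2757; b·c/n = 1538·147/4433 = 51.0007
Stratum 2 (≥ 50 years): n = 3729; a·d/n = 1027·1528/3729 = 420.8249; b·c/n = 795·379/3729 = 80.8005
OR_MH = (346.2757 + 420.8249) / (51.0007 + 80.8005) = 767.1005 / 131.8012 = 5.82014

5.82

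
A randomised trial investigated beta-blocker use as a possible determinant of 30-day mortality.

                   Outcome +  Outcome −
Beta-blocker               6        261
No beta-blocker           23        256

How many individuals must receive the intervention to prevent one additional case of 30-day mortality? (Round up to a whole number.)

Risk in treated group = 6/267 = 0.02247; risk in control = 23/279 = 0.08244.
Absolute risk reduction = 0.08244 − 0.02247 = 0.05997
NNT = 1 / ARR = 1 / 0.05997 = 16.676 → round up → 17

17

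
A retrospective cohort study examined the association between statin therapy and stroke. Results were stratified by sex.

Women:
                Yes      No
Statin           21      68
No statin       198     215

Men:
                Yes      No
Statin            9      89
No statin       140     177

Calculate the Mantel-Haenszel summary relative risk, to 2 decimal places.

RR_MH = Σ(aᵢ·n₀ᵢ/nᵢ) / Σ(cᵢ·n₁ᵢ/nᵢ), with n₁ᵢ = aᵢ+bᵢ (exposed), n₀ᵢ = cᵢ+dᵢ (unexposed), nᵢ = n₁ᵢ+n₀ᵢ.
Stratum 1 (Women): n₁ = 89, n₀ = 413, n = 502; a·n₀/n = 21·413/502 = 17.2769; c·n₁/n = 198·89/502 = 35.1036
Stratum 2 (Men): n₁ = 98, n₀ = 317, n = 415; a·n₀/n = 9·317/415 = 6.8747; c·n₁/n = 140·98/415 = 33.0602
RR_MH = (17.2769 + 6.8747) / (35.1036 + 33.0602) = 24.1516 / 68.1638 = 0.35432

0.35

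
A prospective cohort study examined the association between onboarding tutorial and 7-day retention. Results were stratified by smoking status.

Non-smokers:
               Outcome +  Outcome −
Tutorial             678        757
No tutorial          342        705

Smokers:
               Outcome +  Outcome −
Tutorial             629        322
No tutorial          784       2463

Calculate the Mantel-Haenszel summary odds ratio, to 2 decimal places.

OR_MH = Σ(aᵢdᵢ/nᵢ) / Σ(bᵢcᵢ/nᵢ), where nᵢ is the stratum total.
Stratum 1 (Non-smokers): n = 2482; a·d/n = 678·705/2482 = 192.5826; b·c/n = 757·342/2482 = 104.3086
Stratum 2 (Smokers): n = 4198; a·d/n = 629·2463/4198 = 369.0393; b·c/n = 322·784/4198 = 60.1353
OR_MH = (192.5826 + 369.0393) / (104.3086 + 60.1353) = 561.6219 / 164.4439 = 3.41528

3.42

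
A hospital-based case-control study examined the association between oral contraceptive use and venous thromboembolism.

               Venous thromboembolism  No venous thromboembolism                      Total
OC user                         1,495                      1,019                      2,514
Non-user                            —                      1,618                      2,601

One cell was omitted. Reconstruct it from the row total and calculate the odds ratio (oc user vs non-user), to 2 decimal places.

The missing cell is in the unexposed row: 2601 − 1618 = 983.
So a = 1495, b = 1019, c = 983, d = 1618.
OR = (a·d)/(b·c) = (1495 × 1618) / (1019 × 983) = 2418910 / 1001677 = 2.41486

2.41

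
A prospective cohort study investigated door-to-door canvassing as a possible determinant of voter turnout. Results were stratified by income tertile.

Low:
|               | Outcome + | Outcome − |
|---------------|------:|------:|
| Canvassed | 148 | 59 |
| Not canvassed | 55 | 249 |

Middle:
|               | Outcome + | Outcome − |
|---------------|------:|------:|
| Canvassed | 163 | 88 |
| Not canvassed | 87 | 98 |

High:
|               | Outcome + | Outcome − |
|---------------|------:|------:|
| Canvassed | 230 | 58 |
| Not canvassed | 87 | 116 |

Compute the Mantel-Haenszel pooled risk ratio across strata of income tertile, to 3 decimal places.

RR_MH = Σ(aᵢ·n₀ᵢ/nᵢ) / Σ(cᵢ·n₁ᵢ/nᵢ), with n₁ᵢ = aᵢ+bᵢ (exposed), n₀ᵢ = cᵢ+dᵢ (unexposed), nᵢ = n₁ᵢ+n₀ᵢ.
Stratum 1 (Low): n₁ = 207, n₀ = 304, n = 511; a·n₀/n = 148·304/511 = 88.0470; c·n₁/n = 55·207/511 = 22.2798
Stratum 2 (Middle): n₁ = 251, n₀ = 185, n = 436; a·n₀/n = 163·185/436 = 69.1628; c·n₁/n = 87·251/436 = 50.0849
Stratum 3 (High): n₁ = 288, n₀ = 203, n = 491; a·n₀/n = 230·203/491 = 95.0916; c·n₁/n = 87·288/491 = 51.0305
RR_MH = (88.0470 + 69.1628 + 95.0916) / (22.2798 + 50.0849 + 51.0305) = 252.3015 / 123.3953 = 2.04466

2.045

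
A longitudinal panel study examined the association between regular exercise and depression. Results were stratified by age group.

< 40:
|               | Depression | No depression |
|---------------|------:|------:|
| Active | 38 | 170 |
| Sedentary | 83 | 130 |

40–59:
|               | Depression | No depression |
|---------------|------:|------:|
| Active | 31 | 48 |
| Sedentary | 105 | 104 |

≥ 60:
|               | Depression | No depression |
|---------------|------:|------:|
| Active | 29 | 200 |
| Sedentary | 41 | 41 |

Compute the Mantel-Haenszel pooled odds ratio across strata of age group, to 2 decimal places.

OR_MH = Σ(aᵢdᵢ/nᵢ) / Σ(bᵢcᵢ/nᵢ), where nᵢ is the stratum total.
Stratum 1 (< 40): n = 421; a·d/n = 38·130/421 = 11.7340; b·c/n = 170·83/421 = 33.5154
Stratum 2 (40–59): n = 288; a·d/n = 31·104/288 = 11.1944; b·c/n = 48·105/288 = 17.5000
Stratum 3 (≥ 60): n = 311; a·d/n = 29·41/311 = 3.8232; b·c/n = 200·41/311 = 26.3666
OR_MH = (11.7340 + 11.1944 + 3.8232) / (33.5154 + 17.5000 + 26.3666) = 26.7516 / 77.3820 = 0.34571

0.35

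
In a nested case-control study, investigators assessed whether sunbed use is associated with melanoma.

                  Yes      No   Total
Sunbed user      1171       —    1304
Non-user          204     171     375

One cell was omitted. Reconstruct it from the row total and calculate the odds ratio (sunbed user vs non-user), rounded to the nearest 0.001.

7.380

The missing cell is in the exposed row: 1304 − 1171 = 133.
So a = 1171, b = 133, c = 204, d = 171.
OR = (a·d)/(b·c) = (1171 × 171) / (133 × 204) = 200241 / 27132 = 7.38025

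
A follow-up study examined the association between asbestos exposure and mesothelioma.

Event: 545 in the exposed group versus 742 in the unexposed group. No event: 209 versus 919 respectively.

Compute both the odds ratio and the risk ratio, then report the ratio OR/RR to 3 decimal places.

From the description: a = 545, b = 209, c = 742, d = 919.
OR = (545·919)/(209·742) = 500855/155078 = 3.22970
Risk in exposed = 545/754 = 0.72281; risk in unexposed = 742/1661 = 0.44672; RR = 1.61805
OR/RR = 3.22970 / 1.61805 = 1.99605
The outcome is not rare, so the OR lies further from 1 than the RR.

1.996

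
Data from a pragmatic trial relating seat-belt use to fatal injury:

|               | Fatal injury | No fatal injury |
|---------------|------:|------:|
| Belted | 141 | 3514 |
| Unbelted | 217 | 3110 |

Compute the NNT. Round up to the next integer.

Risk in treated group = 141/3655 = 0.03858; risk in control = 217/3327 = 0.06522.
Absolute risk reduction = 0.06522 − 0.03858 = 0.02665
NNT = 1 / ARR = 1 / 0.02665 = 37.528 → round up → 38

38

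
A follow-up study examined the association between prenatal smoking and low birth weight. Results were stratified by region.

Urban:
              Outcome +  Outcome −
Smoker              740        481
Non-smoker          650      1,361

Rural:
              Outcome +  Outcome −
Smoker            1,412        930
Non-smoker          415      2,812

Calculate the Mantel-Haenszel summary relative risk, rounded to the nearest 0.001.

3.044

RR_MH = Σ(aᵢ·n₀ᵢ/nᵢ) / Σ(cᵢ·n₁ᵢ/nᵢ), with n₁ᵢ = aᵢ+bᵢ (exposed), n₀ᵢ = cᵢ+dᵢ (unexposed), nᵢ = n₁ᵢ+n₀ᵢ.
Stratum 1 (Urban): n₁ = 1221, n₀ = 2011, n = 3232; a·n₀/n = 740·2011/3232 = 460.4394; c·n₁/n = 650·1221/3232 = 245.5600
Stratum 2 (Rural): n₁ = 2342, n₀ = 3227, n = 5569; a·n₀/n = 1412·3227/5569 = 818.1943; c·n₁/n = 415·2342/5569 = 174.5250
RR_MH = (460.4394 + 818.1943) / (245.5600 + 174.5250) = 1278.6336 / 420.0851 = 3.04375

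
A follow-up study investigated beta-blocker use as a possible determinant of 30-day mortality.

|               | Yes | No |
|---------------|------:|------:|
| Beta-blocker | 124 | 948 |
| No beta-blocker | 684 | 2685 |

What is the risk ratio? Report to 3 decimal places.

Cells: a = 124, b = 948, c = 684, d = 2685.
Risk in exposed = 124/1072 = 0.11567; risk in unexposed = 684/3369 = 0.20303.
RR = 0.11567 / 0.20303 = 0.56973
The risk is 43% lower among the exposed than among the unexposed.

0.570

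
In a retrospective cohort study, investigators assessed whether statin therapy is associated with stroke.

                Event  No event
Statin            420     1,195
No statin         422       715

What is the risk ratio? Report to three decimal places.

0.701

Cells: a = 420, b = 1195, c = 422, d = 715.
Risk in exposed = 420/1615 = 0.26006; risk in unexposed = 422/1137 = 0.37115.
RR = 0.26006 / 0.37115 = 0.70069
The risk is 30% lower among the exposed than among the unexposed.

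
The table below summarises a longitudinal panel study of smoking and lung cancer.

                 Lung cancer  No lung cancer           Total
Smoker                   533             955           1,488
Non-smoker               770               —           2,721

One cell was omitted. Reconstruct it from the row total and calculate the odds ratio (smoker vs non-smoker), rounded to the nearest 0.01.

1.41

The missing cell is in the unexposed row: 2721 − 770 = 1951.
So a = 533, b = 955, c = 770, d = 1951.
OR = (a·d)/(b·c) = (533 × 1951) / (955 × 770) = 1039883 / 735350 = 1.41413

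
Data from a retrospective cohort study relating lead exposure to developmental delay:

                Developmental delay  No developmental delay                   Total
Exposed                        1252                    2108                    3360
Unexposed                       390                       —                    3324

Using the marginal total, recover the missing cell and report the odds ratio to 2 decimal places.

4.47

The missing cell is in the unexposed row: 3324 − 390 = 2934.
So a = 1252, b = 2108, c = 390, d = 2934.
OR = (a·d)/(b·c) = (1252 × 2934) / (2108 × 390) = 3673368 / 822120 = 4.46817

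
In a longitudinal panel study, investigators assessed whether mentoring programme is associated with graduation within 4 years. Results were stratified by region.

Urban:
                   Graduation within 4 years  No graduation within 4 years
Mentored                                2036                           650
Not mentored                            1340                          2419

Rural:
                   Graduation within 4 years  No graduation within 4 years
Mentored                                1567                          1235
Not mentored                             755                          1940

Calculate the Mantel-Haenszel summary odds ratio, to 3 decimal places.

4.322

OR_MH = Σ(aᵢdᵢ/nᵢ) / Σ(bᵢcᵢ/nᵢ), where nᵢ is the stratum total.
Stratum 1 (Urban): n = 6445; a·d/n = 2036·2419/6445 = 764.1713; b·c/n = 650·1340/6445 = 135.1435
Stratum 2 (Rural): n = 5497; a·d/n = 1567·1940/5497 = 553.0253; b·c/n = 1235·755/5497 = 169.6243
OR_MH = (764.1713 + 553.0253) / (135.1435 + 169.6243) = 1317.1966 / 304.7679 = 4.32197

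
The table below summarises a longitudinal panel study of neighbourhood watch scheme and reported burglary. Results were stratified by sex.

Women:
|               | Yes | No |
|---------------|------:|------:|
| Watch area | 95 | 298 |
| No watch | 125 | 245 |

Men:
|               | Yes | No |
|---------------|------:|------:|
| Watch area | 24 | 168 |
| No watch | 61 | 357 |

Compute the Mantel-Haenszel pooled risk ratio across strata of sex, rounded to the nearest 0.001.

RR_MH = Σ(aᵢ·n₀ᵢ/nᵢ) / Σ(cᵢ·n₁ᵢ/nᵢ), with n₁ᵢ = aᵢ+bᵢ (exposed), n₀ᵢ = cᵢ+dᵢ (unexposed), nᵢ = n₁ᵢ+n₀ᵢ.
Stratum 1 (Women): n₁ = 393, n₀ = 370, n = 763; a·n₀/n = 95·370/763 = 46.0682; c·n₁/n = 125·393/763 = 64.3840
Stratum 2 (Men): n₁ = 192, n₀ = 418, n = 610; a·n₀/n = 24·418/610 = 16.4459; c·n₁/n = 61·192/610 = 19.2000
RR_MH = (46.0682 + 16.4459) / (64.3840 + 19.2000) = 62.5141 / 83.5840 = 0.74792

0.748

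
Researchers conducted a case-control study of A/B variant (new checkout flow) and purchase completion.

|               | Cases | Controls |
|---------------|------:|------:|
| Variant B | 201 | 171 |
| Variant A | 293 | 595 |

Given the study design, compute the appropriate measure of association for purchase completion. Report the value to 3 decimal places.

2.387

Cells: a = 201, b = 171, c = 293, d = 595.
This is a case-control study: participants were sampled on outcome status, so risks in the source population cannot be estimated directly — relative risk is not valid here. The odds ratio is the appropriate measure.
OR = (a·d)/(b·c) = (201 × 595) / (171 × 293) = 119595 / 50103 = 2.38698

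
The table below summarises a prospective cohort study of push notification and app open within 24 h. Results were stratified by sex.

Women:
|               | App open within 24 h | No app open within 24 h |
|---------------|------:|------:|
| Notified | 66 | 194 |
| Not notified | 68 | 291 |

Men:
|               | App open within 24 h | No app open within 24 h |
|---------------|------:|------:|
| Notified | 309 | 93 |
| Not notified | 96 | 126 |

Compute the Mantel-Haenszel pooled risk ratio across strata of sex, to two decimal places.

RR_MH = Σ(aᵢ·n₀ᵢ/nᵢ) / Σ(cᵢ·n₁ᵢ/nᵢ), with n₁ᵢ = aᵢ+bᵢ (exposed), n₀ᵢ = cᵢ+dᵢ (unexposed), nᵢ = n₁ᵢ+n₀ᵢ.
Stratum 1 (Women): n₁ = 260, n₀ = 359, n = 619; a·n₀/n = 66·359/619 = 38.2779; c·n₁/n = 68·260/619 = 28.5622
Stratum 2 (Men): n₁ = 402, n₀ = 222, n = 624; a·n₀/n = 309·222/624 = 109.9327; c·n₁/n = 96·402/624 = 61.8462
RR_MH = (38.2779 + 109.9327) / (28.5622 + 61.8462) = 148.2106 / 90.4084 = 1.63935

1.64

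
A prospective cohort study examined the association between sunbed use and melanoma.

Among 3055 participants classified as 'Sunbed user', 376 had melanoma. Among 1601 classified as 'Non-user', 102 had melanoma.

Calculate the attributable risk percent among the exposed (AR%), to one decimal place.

From the description: a = 376, b = 2679, c = 102, d = 1499.
Risk in exposed = 376/3055 = 0.12308; risk in unexposed = 102/1601 = 0.06371.
RR = 0.12308/0.06371 = 1.93183
AR% = (RR − 1)/RR × 100 = (1.93183 − 1)/1.93183 × 100 = 48.2355%

48.2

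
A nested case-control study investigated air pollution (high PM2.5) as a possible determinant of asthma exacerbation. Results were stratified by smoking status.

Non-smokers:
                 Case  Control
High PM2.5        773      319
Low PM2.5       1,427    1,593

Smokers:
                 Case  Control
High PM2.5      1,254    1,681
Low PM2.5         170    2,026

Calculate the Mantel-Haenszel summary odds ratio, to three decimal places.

OR_MH = Σ(aᵢdᵢ/nᵢ) / Σ(bᵢcᵢ/nᵢ), where nᵢ is the stratum total.
Stratum 1 (Non-smokers): n = 4112; a·d/n = 773·1593/4112 = 299.4623; b·c/n = 319·1427/4112 = 110.7036
Stratum 2 (Smokers): n = 5131; a·d/n = 1254·2026/5131 = 495.1479; b·c/n = 1681·170/5131 = 55.6948
OR_MH = (299.4623 + 495.1479) / (110.7036 + 55.6948) = 794.6102 / 166.3983 = 4.77535

4.775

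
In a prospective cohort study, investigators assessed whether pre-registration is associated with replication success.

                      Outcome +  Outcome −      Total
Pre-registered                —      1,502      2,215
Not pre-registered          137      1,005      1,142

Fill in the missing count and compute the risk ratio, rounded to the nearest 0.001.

The missing cell is in the exposed row: 2215 − 1502 = 713.
So a = 713, b = 1502, c = 137, d = 1005.
RR = [a/(a+b)] / [c/(c+d)] = (713/2215) / (137/1142) = 0.32190/0.11996 = 2.68325

2.683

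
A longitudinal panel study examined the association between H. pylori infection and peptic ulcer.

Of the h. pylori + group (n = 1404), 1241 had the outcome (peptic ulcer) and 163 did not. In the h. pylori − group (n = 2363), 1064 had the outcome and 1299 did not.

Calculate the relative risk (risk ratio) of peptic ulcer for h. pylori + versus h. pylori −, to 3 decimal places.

From the description: a = 1241, b = 163, c = 1064, d = 1299.
Risk in exposed = 1241/1404 = 0.88390; risk in unexposed = 1064/2363 = 0.45028.
RR = 0.88390 / 0.45028 = 1.96303
The risk among the exposed is 1.96 times that among the unexposed.

1.963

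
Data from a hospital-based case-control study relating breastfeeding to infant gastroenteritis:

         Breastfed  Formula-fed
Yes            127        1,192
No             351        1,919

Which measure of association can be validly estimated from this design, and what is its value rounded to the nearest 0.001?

Reading the table with exposure as columns: a = 127 (Breastfed, case), b = 351 (Breastfed, non-case), c = 1192 (Formula-fed, case), d = 1919.
This is a hospital-based case-control study: participants were sampled on outcome status, so risks in the source population cannot be estimated directly — relative risk is not valid here. The odds ratio is the appropriate measure.
OR = (a·d)/(b·c) = (127 × 1919) / (351 × 1192) = 243713 / 418392 = 0.58250

0.582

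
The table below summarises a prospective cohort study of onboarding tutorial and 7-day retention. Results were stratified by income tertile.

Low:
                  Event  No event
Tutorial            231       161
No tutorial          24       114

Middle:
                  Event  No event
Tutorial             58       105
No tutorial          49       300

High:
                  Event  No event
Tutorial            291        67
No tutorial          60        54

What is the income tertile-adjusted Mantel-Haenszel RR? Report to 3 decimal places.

RR_MH = Σ(aᵢ·n₀ᵢ/nᵢ) / Σ(cᵢ·n₁ᵢ/nᵢ), with n₁ᵢ = aᵢ+bᵢ (exposed), n₀ᵢ = cᵢ+dᵢ (unexposed), nᵢ = n₁ᵢ+n₀ᵢ.
Stratum 1 (Low): n₁ = 392, n₀ = 138, n = 530; a·n₀/n = 231·138/530 = 60.1472; c·n₁/n = 24·392/530 = 17.7509
Stratum 2 (Middle): n₁ = 163, n₀ = 349, n = 512; a·n₀/n = 58·349/512 = 39.5352; c·n₁/n = 49·163/512 = 15.5996
Stratum 3 (High): n₁ = 358, n₀ = 114, n = 472; a·n₀/n = 291·114/472 = 70.2839; c·n₁/n = 60·358/472 = 45.5085
RR_MH = (60.1472 + 39.5352 + 70.2839) / (17.7509 + 15.5996 + 45.5085) = 169.9662 / 78.8590 = 2.15532

2.155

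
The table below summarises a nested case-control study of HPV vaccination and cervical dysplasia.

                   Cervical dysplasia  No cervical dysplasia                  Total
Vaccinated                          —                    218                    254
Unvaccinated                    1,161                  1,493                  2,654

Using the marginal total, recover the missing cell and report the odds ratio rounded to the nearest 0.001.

0.212

The missing cell is in the exposed row: 254 − 218 = 36.
So a = 36, b = 218, c = 1161, d = 1493.
OR = (a·d)/(b·c) = (36 × 1493) / (218 × 1161) = 53748 / 253098 = 0.21236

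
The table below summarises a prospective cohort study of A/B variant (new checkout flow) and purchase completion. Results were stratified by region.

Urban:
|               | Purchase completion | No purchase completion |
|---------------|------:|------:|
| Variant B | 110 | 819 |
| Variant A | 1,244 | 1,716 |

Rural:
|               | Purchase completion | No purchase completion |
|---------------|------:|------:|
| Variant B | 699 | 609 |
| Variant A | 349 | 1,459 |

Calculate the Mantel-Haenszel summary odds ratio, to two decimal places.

OR_MH = Σ(aᵢdᵢ/nᵢ) / Σ(bᵢcᵢ/nᵢ), where nᵢ is the stratum total.
Stratum 1 (Urban): n = 3889; a·d/n = 110·1716/3889 = 48.5369; b·c/n = 819·1244/3889 = 261.9789
Stratum 2 (Rural): n = 3116; a·d/n = 699·1459/3116 = 327.2917; b·c/n = 609·349/3116 = 68.2096
OR_MH = (48.5369 + 327.2917) / (261.9789 + 68.2096) = 375.8286 / 330.1885 = 1.13822

1.14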